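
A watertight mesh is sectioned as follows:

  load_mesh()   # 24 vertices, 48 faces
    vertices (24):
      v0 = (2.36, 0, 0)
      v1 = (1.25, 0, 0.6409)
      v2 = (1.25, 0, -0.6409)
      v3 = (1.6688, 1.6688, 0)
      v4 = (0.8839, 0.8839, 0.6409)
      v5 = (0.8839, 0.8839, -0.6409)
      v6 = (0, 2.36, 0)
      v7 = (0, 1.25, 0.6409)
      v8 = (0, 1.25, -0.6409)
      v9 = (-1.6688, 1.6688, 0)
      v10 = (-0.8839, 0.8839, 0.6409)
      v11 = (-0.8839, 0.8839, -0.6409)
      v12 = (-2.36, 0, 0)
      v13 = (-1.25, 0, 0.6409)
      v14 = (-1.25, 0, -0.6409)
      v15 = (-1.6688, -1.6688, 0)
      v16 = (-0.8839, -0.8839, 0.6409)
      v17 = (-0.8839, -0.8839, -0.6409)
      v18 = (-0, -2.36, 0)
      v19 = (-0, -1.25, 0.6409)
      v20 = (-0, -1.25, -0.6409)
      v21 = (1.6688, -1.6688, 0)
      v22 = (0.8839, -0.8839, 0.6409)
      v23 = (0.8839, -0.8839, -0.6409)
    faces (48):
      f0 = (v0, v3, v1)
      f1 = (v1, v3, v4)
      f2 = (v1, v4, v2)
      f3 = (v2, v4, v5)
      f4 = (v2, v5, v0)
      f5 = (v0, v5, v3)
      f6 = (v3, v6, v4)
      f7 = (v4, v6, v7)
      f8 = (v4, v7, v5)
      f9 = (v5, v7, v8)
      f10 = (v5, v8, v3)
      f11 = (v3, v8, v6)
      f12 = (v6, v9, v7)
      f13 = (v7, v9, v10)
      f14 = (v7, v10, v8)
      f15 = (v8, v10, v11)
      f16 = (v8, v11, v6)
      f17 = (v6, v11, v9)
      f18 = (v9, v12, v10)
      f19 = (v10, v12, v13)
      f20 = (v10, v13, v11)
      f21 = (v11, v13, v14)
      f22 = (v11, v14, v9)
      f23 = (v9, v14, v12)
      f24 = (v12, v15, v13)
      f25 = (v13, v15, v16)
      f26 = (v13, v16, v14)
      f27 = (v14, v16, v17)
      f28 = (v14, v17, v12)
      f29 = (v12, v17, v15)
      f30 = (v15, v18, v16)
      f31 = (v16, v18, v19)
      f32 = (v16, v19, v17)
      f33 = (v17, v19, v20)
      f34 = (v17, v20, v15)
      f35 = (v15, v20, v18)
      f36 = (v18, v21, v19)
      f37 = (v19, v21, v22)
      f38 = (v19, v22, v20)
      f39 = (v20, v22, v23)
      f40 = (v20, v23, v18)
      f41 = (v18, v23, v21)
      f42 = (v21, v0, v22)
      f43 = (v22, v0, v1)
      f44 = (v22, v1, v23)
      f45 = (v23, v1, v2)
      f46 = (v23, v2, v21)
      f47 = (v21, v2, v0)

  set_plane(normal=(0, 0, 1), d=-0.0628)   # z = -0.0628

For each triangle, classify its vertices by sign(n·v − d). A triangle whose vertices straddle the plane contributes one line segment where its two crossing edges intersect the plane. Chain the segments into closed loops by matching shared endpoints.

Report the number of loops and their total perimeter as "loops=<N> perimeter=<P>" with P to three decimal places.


Straddling triangles (32 of 48):
  (v1,v4,v2) [++-] → (1.08489, 0.398645, -0.0628)–(1.25, 0, -0.0628)  len=0.4315
  (v2,v4,v5) [-+-] → (1.08489, 0.398645, -0.0628)–(0.8839, 0.8839, -0.0628)  len=0.5252
  (v2,v5,v0) [--+] → (2.21536, 0.0866109, -0.0628)–(2.25123, 0, -0.0628)  len=0.0937
  (v0,v5,v3) [+-+] → (2.21536, 0.0866109, -0.0628)–(1.59189, 1.59189, -0.0628)  len=1.6293
  (v4,v7,v5) [++-] → (0.485255, 1.04901, -0.0628)–(0.8839, 0.8839, -0.0628)  len=0.4315
  (v5,v7,v8) [-+-] → (0.485255, 1.04901, -0.0628)–(0, 1.25, -0.0628)  len=0.5252
  (v5,v8,v3) [--+] → (1.50528, 1.62776, -0.0628)–(1.59189, 1.59189, -0.0628)  len=0.0937
  (v3,v8,v6) [+-+] → (1.50528, 1.62776, -0.0628)–(0, 2.25123, -0.0628)  len=1.6293
  (v7,v10,v8) [++-] → (-0.398645, 1.08489, -0.0628)–(0, 1.25, -0.0628)  len=0.4315
  (v8,v10,v11) [-+-] → (-0.398645, 1.08489, -0.0628)–(-0.8839, 0.8839, -0.0628)  len=0.5252
  (v8,v11,v6) [--+] → (-0.0866109, 2.21536, -0.0628)–(0, 2.25123, -0.0628)  len=0.0937
  (v6,v11,v9) [+-+] → (-0.0866109, 2.21536, -0.0628)–(-1.59189, 1.59189, -0.0628)  len=1.6293
  (v10,v13,v11) [++-] → (-1.04901, 0.485255, -0.0628)–(-0.8839, 0.8839, -0.0628)  len=0.4315
  (v11,v13,v14) [-+-] → (-1.04901, 0.485255, -0.0628)–(-1.25, 0, -0.0628)  len=0.5252
  (v11,v14,v9) [--+] → (-1.62776, 1.50528, -0.0628)–(-1.59189, 1.59189, -0.0628)  len=0.0937
  (v9,v14,v12) [+-+] → (-1.62776, 1.50528, -0.0628)–(-2.25123, 0, -0.0628)  len=1.6293
  (v13,v16,v14) [++-] → (-1.08489, -0.398645, -0.0628)–(-1.25, 0, -0.0628)  len=0.4315
  (v14,v16,v17) [-+-] → (-1.08489, -0.398645, -0.0628)–(-0.8839, -0.8839, -0.0628)  len=0.5252
  (v14,v17,v12) [--+] → (-2.21536, -0.0866109, -0.0628)–(-2.25123, 0, -0.0628)  len=0.0937
  (v12,v17,v15) [+-+] → (-2.21536, -0.0866109, -0.0628)–(-1.59189, -1.59189, -0.0628)  len=1.6293
  (v16,v19,v17) [++-] → (-0.485255, -1.04901, -0.0628)–(-0.8839, -0.8839, -0.0628)  len=0.4315
  (v17,v19,v20) [-+-] → (-0.485255, -1.04901, -0.0628)–(0, -1.25, -0.0628)  len=0.5252
  (v17,v20,v15) [--+] → (-1.50528, -1.62776, -0.0628)–(-1.59189, -1.59189, -0.0628)  len=0.0937
  (v15,v20,v18) [+-+] → (-1.50528, -1.62776, -0.0628)–(0, -2.25123, -0.0628)  len=1.6293
  (v19,v22,v20) [++-] → (0.398645, -1.08489, -0.0628)–(0, -1.25, -0.0628)  len=0.4315
  (v20,v22,v23) [-+-] → (0.398645, -1.08489, -0.0628)–(0.8839, -0.8839, -0.0628)  len=0.5252
  (v20,v23,v18) [--+] → (0.0866109, -2.21536, -0.0628)–(0, -2.25123, -0.0628)  len=0.0937
  (v18,v23,v21) [+-+] → (0.0866109, -2.21536, -0.0628)–(1.59189, -1.59189, -0.0628)  len=1.6293
  (v22,v1,v23) [++-] → (1.04901, -0.485255, -0.0628)–(0.8839, -0.8839, -0.0628)  len=0.4315
  (v23,v1,v2) [-+-] → (1.04901, -0.485255, -0.0628)–(1.25, 0, -0.0628)  len=0.5252
  (v23,v2,v21) [--+] → (1.62776, -1.50528, -0.0628)–(1.59189, -1.59189, -0.0628)  len=0.0937
  (v21,v2,v0) [+-+] → (1.62776, -1.50528, -0.0628)–(2.25123, 0, -0.0628)  len=1.6293

Chained into 2 loop(s):
  loop 1: 16 segments, perimeter = 7.6537
  loop 2: 16 segments, perimeter = 13.7843
Total perimeter = 21.438

loops=2 perimeter=21.438


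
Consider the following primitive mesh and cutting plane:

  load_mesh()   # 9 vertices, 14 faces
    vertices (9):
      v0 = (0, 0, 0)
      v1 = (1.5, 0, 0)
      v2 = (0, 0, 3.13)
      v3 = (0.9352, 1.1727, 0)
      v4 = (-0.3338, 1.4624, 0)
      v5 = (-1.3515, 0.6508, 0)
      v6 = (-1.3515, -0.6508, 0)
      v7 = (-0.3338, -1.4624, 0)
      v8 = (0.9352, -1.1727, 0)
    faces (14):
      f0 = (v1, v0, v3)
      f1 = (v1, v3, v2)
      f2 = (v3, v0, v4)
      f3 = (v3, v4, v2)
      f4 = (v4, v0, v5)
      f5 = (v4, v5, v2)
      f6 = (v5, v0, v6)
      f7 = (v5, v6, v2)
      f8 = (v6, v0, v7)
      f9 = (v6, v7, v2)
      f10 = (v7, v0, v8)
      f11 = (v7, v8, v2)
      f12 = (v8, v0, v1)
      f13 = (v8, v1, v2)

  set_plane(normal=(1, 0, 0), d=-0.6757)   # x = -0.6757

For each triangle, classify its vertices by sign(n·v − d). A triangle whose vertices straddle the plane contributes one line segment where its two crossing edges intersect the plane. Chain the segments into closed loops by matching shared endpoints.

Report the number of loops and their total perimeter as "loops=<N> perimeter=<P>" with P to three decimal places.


Straddling triangles (6 of 14):
  (v4,v0,v5) [++-] → (-0.6757, 0.325376, 0)–(-0.6757, 1.18974, 0)  len=0.8644
  (v4,v5,v2) [+-+] → (-0.6757, 1.18974, 0)–(-0.6757, 0.325376, 1.56512)  len=1.7879
  (v5,v0,v6) [-+-] → (-0.6757, 0.325376, 0)–(-0.6757, -0.325376, 0)  len=0.6508
  (v5,v6,v2) [--+] → (-0.6757, -0.325376, 1.56512)–(-0.6757, 0.325376, 1.56512)  len=0.6508
  (v6,v0,v7) [-++] → (-0.6757, -0.325376, 0)–(-0.6757, -1.18974, 0)  len=0.8644
  (v6,v7,v2) [-++] → (-0.6757, -1.18974, 0)–(-0.6757, -0.325376, 1.56512)  len=1.7879

Chained into 1 loop(s):
  loop 1: 6 segments, perimeter = 6.6061
Total perimeter = 6.606

loops=1 perimeter=6.606


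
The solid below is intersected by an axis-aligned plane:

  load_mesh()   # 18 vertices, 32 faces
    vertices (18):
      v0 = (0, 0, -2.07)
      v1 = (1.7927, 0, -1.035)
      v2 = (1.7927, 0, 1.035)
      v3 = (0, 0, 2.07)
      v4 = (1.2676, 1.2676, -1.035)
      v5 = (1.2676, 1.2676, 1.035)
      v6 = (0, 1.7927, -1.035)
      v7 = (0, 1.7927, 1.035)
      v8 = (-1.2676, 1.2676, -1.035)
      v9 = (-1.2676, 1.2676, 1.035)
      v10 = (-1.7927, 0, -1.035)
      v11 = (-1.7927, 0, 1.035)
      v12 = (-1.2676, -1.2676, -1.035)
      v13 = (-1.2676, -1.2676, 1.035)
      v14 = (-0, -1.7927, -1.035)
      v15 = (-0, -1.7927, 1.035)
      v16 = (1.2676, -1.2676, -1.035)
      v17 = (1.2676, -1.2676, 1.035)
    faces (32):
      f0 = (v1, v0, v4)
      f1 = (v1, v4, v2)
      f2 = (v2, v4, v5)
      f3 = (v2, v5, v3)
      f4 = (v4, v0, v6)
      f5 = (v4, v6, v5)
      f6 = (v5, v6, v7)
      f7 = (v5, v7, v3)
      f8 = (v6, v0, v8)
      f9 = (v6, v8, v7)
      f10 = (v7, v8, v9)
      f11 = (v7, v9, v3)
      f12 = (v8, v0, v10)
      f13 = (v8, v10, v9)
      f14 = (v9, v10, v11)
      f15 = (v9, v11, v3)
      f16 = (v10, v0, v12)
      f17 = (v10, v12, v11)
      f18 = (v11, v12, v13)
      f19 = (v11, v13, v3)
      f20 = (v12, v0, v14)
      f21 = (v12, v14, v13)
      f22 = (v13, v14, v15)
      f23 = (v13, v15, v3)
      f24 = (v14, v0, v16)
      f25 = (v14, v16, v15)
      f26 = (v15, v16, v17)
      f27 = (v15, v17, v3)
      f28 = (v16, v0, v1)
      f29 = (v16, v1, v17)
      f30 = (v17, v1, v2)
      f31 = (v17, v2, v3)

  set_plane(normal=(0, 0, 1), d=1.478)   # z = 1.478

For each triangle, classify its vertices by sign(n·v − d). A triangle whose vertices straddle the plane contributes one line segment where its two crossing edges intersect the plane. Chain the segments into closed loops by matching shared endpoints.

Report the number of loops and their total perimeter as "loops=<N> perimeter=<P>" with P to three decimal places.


Straddling triangles (8 of 32):
  (v2,v5,v3) [--+] → (0.725043, 0.725043, 1.478)–(1.02539, 0, 1.478)  len=0.7848
  (v5,v7,v3) [--+] → (0, 1.02539, 1.478)–(0.725043, 0.725043, 1.478)  len=0.7848
  (v7,v9,v3) [--+] → (-0.725043, 0.725043, 1.478)–(0, 1.02539, 1.478)  len=0.7848
  (v9,v11,v3) [--+] → (-1.02539, 0, 1.478)–(-0.725043, 0.725043, 1.478)  len=0.7848
  (v11,v13,v3) [--+] → (-0.725043, -0.725043, 1.478)–(-1.02539, 0, 1.478)  len=0.7848
  (v13,v15,v3) [--+] → (0, -1.02539, 1.478)–(-0.725043, -0.725043, 1.478)  len=0.7848
  (v15,v17,v3) [--+] → (0.725043, -0.725043, 1.478)–(0, -1.02539, 1.478)  len=0.7848
  (v17,v2,v3) [--+] → (1.02539, 0, 1.478)–(0.725043, -0.725043, 1.478)  len=0.7848

Chained into 1 loop(s):
  loop 1: 8 segments, perimeter = 6.2783
Total perimeter = 6.278

loops=1 perimeter=6.278


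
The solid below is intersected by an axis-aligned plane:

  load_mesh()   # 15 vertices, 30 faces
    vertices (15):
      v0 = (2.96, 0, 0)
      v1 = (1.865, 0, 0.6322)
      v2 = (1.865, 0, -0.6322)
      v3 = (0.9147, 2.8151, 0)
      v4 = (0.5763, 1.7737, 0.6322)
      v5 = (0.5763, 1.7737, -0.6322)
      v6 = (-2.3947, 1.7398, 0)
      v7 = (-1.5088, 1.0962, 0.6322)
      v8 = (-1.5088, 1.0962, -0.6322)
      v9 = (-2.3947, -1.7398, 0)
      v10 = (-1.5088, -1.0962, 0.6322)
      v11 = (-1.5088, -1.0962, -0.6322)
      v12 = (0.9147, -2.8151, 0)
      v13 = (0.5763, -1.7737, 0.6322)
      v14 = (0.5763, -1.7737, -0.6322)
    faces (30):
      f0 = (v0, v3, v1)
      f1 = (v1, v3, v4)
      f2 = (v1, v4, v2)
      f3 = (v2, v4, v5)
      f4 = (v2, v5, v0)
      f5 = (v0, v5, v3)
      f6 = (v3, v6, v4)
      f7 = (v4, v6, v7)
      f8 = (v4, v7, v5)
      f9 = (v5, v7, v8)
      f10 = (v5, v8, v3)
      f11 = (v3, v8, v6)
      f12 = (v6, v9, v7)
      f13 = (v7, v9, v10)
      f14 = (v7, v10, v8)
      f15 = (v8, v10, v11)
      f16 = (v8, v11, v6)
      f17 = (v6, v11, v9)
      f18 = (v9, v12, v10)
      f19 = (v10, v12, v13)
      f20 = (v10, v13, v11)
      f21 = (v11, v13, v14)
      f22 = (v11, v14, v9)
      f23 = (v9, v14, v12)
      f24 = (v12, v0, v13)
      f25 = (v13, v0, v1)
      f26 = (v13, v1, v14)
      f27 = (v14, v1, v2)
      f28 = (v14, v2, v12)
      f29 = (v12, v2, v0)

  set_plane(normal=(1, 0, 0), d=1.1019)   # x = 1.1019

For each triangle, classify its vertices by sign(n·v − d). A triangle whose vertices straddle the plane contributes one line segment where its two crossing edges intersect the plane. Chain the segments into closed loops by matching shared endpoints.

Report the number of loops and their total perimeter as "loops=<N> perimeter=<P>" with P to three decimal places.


loops=2 perimeter=9.066

Straddling triangles (12 of 30):
  (v0,v3,v1) [+-+] → (1.1019, 2.55744, 0)–(1.1019, 2.26055, 0.124537)  len=0.3220
  (v1,v3,v4) [+--] → (1.1019, 2.26055, 0.124537)–(1.1019, 1.05029, 0.6322)  len=1.3124
  (v1,v4,v2) [+-+] → (1.1019, 1.05029, 0.6322)–(1.1019, 1.05029, 0.116511)  len=0.5157
  (v2,v4,v5) [+--] → (1.1019, 1.05029, 0.116511)–(1.1019, 1.05029, -0.6322)  len=0.7487
  (v2,v5,v0) [+-+] → (1.1019, 1.05029, -0.6322)–(1.1019, 1.3826, -0.492801)  len=0.3604
  (v0,v5,v3) [+--] → (1.1019, 1.3826, -0.492801)–(1.1019, 2.55744, 0)  len=1.2740
  (v12,v0,v13) [-+-] → (1.1019, -2.55744, 0)–(1.1019, -1.3826, 0.492801)  len=1.2740
  (v13,v0,v1) [-++] → (1.1019, -1.3826, 0.492801)–(1.1019, -1.05029, 0.6322)  len=0.3604
  (v13,v1,v14) [-+-] → (1.1019, -1.05029, 0.6322)–(1.1019, -1.05029, -0.116511)  len=0.7487
  (v14,v1,v2) [-++] → (1.1019, -1.05029, -0.116511)–(1.1019, -1.05029, -0.6322)  len=0.5157
  (v14,v2,v12) [-+-] → (1.1019, -1.05029, -0.6322)–(1.1019, -2.26055, -0.124537)  len=1.3124
  (v12,v2,v0) [-++] → (1.1019, -2.26055, -0.124537)–(1.1019, -2.55744, 0)  len=0.3220

Chained into 2 loop(s):
  loop 1: 6 segments, perimeter = 4.5332
  loop 2: 6 segments, perimeter = 4.5332
Total perimeter = 9.066


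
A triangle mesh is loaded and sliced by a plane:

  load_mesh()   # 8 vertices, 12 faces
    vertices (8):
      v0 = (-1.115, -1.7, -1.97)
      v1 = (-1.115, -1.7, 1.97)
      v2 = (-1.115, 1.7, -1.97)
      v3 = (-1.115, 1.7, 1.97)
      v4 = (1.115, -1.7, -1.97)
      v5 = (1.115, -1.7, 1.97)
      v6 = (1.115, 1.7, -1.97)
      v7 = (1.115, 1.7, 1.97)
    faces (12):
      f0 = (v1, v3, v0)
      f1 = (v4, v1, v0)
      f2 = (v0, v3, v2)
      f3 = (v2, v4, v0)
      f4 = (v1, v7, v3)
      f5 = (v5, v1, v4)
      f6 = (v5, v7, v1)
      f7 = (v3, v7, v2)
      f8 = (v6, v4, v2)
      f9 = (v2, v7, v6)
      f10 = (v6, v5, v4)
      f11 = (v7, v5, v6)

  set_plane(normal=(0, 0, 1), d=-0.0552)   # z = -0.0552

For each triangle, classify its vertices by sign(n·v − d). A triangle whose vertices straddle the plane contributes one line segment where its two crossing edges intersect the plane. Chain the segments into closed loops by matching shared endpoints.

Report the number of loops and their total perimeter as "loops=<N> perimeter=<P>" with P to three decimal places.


Straddling triangles (8 of 12):
  (v1,v3,v0) [++-] → (-1.115, -0.0476345, -0.0552)–(-1.115, -1.7, -0.0552)  len=1.6524
  (v4,v1,v0) [-+-] → (0.0312426, -1.7, -0.0552)–(-1.115, -1.7, -0.0552)  len=1.1462
  (v0,v3,v2) [-+-] → (-1.115, -0.0476345, -0.0552)–(-1.115, 1.7, -0.0552)  len=1.7476
  (v5,v1,v4) [++-] → (0.0312426, -1.7, -0.0552)–(1.115, -1.7, -0.0552)  len=1.0838
  (v3,v7,v2) [++-] → (-0.0312426, 1.7, -0.0552)–(-1.115, 1.7, -0.0552)  len=1.0838
  (v2,v7,v6) [-+-] → (-0.0312426, 1.7, -0.0552)–(1.115, 1.7, -0.0552)  len=1.1462
  (v6,v5,v4) [-+-] → (1.115, 0.0476345, -0.0552)–(1.115, -1.7, -0.0552)  len=1.7476
  (v7,v5,v6) [++-] → (1.115, 0.0476345, -0.0552)–(1.115, 1.7, -0.0552)  len=1.6524

Chained into 1 loop(s):
  loop 1: 8 segments, perimeter = 11.2600
Total perimeter = 11.260

loops=1 perimeter=11.260


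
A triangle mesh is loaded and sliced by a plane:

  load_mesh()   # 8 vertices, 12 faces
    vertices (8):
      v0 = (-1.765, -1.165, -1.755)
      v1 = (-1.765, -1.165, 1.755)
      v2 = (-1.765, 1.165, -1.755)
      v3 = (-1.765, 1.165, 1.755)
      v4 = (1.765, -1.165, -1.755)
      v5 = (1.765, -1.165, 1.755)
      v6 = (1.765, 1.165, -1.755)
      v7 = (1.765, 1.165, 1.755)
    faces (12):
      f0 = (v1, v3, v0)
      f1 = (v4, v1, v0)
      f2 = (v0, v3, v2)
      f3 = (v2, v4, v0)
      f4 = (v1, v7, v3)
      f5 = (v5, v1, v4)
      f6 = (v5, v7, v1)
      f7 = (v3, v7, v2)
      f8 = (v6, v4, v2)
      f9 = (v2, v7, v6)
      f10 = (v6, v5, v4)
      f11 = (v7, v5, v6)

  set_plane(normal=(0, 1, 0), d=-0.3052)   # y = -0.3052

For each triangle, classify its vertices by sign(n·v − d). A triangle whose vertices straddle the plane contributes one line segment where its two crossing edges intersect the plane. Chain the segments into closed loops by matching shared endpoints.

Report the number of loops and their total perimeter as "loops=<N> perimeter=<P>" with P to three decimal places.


Straddling triangles (8 of 12):
  (v1,v3,v0) [-+-] → (-1.765, -0.3052, 1.755)–(-1.765, -0.3052, -0.459765)  len=2.2148
  (v0,v3,v2) [-++] → (-1.765, -0.3052, -0.459765)–(-1.765, -0.3052, -1.755)  len=1.2952
  (v2,v4,v0) [+--] → (0.462385, -0.3052, -1.755)–(-1.765, -0.3052, -1.755)  len=2.2274
  (v1,v7,v3) [-++] → (-0.462385, -0.3052, 1.755)–(-1.765, -0.3052, 1.755)  len=1.3026
  (v5,v7,v1) [-+-] → (1.765, -0.3052, 1.755)–(-0.462385, -0.3052, 1.755)  len=2.2274
  (v6,v4,v2) [+-+] → (1.765, -0.3052, -1.755)–(0.462385, -0.3052, -1.755)  len=1.3026
  (v6,v5,v4) [+--] → (1.765, -0.3052, 0.459765)–(1.765, -0.3052, -1.755)  len=2.2148
  (v7,v5,v6) [+-+] → (1.765, -0.3052, 1.755)–(1.765, -0.3052, 0.459765)  len=1.2952

Chained into 1 loop(s):
  loop 1: 8 segments, perimeter = 14.0800
Total perimeter = 14.080

loops=1 perimeter=14.080


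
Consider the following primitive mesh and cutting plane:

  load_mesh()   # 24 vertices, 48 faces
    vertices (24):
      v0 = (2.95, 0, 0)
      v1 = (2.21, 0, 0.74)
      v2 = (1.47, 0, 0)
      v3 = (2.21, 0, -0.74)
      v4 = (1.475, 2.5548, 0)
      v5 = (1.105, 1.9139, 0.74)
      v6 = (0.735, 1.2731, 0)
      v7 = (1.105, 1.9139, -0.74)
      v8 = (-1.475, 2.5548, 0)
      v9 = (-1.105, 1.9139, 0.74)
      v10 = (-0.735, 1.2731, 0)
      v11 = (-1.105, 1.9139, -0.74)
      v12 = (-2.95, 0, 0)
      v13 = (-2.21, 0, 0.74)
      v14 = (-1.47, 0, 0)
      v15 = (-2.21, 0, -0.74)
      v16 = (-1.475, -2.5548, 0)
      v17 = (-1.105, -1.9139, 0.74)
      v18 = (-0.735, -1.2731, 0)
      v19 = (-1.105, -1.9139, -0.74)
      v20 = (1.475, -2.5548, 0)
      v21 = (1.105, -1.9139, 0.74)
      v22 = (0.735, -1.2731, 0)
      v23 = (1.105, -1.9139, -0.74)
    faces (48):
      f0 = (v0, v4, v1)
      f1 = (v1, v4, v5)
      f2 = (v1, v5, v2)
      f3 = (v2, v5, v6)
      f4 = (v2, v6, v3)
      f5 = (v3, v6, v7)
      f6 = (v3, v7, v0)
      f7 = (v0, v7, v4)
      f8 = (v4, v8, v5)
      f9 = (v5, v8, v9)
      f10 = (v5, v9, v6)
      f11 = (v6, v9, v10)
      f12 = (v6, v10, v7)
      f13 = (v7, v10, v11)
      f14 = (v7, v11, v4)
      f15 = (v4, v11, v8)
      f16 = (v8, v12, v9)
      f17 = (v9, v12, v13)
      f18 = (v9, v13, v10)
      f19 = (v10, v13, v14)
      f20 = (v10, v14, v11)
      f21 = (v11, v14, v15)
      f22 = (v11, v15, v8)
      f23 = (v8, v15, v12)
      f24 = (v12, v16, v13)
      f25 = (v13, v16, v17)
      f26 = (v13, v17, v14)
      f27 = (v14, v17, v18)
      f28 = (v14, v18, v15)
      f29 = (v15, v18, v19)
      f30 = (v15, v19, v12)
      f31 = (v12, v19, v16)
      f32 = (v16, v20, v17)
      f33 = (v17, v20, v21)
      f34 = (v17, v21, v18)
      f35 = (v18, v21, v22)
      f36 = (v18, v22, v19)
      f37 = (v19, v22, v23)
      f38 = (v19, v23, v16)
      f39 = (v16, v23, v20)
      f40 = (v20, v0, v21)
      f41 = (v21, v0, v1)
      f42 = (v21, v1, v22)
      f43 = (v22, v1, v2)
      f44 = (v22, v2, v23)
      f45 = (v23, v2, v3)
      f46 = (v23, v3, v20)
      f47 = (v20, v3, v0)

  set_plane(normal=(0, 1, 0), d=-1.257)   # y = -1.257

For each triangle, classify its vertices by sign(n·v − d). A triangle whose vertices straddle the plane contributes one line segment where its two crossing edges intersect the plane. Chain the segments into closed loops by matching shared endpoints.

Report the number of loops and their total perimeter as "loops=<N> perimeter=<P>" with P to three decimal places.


loops=2 perimeter=8.372

Straddling triangles (16 of 48):
  (v12,v16,v13) [+-+] → (-2.22428, -1.257, 0)–(-1.84837, -1.257, 0.375909)  len=0.5316
  (v13,v16,v17) [+--] → (-1.84837, -1.257, 0.375909)–(-1.48426, -1.257, 0.74)  len=0.5149
  (v13,v17,v14) [+-+] → (-1.48426, -1.257, 0.74)–(-1.23028, -1.257, 0.486013)  len=0.3592
  (v14,v17,v18) [+--] → (-1.23028, -1.257, 0.486013)–(-0.744295, -1.257, 0)  len=0.6873
  (v14,v18,v15) [+-+] → (-0.744295, -1.257, 0)–(-0.753653, -1.257, -0.00935826)  len=0.0132
  (v15,v18,v19) [+--] → (-0.753653, -1.257, -0.00935826)–(-1.48426, -1.257, -0.74)  len=1.0333
  (v15,v19,v12) [+-+] → (-1.48426, -1.257, -0.74)–(-1.73825, -1.257, -0.486013)  len=0.3592
  (v12,v19,v16) [+--] → (-1.73825, -1.257, -0.486013)–(-2.22428, -1.257, 0)  len=0.6873
  (v20,v0,v21) [-+-] → (2.22428, -1.257, 0)–(1.73825, -1.257, 0.486013)  len=0.6873
  (v21,v0,v1) [-++] → (1.73825, -1.257, 0.486013)–(1.48426, -1.257, 0.74)  len=0.3592
  (v21,v1,v22) [-+-] → (1.48426, -1.257, 0.74)–(0.753653, -1.257, 0.00935826)  len=1.0333
  (v22,v1,v2) [-++] → (0.753653, -1.257, 0.00935826)–(0.744295, -1.257, 0)  len=0.0132
  (v22,v2,v23) [-+-] → (0.744295, -1.257, 0)–(1.23028, -1.257, -0.486013)  len=0.6873
  (v23,v2,v3) [-++] → (1.23028, -1.257, -0.486013)–(1.48426, -1.257, -0.74)  len=0.3592
  (v23,v3,v20) [-+-] → (1.48426, -1.257, -0.74)–(1.84837, -1.257, -0.375909)  len=0.5149
  (v20,v3,v0) [-++] → (1.84837, -1.257, -0.375909)–(2.22428, -1.257, 0)  len=0.5316

Chained into 2 loop(s):
  loop 1: 8 segments, perimeter = 4.1860
  loop 2: 8 segments, perimeter = 4.1860
Total perimeter = 8.372


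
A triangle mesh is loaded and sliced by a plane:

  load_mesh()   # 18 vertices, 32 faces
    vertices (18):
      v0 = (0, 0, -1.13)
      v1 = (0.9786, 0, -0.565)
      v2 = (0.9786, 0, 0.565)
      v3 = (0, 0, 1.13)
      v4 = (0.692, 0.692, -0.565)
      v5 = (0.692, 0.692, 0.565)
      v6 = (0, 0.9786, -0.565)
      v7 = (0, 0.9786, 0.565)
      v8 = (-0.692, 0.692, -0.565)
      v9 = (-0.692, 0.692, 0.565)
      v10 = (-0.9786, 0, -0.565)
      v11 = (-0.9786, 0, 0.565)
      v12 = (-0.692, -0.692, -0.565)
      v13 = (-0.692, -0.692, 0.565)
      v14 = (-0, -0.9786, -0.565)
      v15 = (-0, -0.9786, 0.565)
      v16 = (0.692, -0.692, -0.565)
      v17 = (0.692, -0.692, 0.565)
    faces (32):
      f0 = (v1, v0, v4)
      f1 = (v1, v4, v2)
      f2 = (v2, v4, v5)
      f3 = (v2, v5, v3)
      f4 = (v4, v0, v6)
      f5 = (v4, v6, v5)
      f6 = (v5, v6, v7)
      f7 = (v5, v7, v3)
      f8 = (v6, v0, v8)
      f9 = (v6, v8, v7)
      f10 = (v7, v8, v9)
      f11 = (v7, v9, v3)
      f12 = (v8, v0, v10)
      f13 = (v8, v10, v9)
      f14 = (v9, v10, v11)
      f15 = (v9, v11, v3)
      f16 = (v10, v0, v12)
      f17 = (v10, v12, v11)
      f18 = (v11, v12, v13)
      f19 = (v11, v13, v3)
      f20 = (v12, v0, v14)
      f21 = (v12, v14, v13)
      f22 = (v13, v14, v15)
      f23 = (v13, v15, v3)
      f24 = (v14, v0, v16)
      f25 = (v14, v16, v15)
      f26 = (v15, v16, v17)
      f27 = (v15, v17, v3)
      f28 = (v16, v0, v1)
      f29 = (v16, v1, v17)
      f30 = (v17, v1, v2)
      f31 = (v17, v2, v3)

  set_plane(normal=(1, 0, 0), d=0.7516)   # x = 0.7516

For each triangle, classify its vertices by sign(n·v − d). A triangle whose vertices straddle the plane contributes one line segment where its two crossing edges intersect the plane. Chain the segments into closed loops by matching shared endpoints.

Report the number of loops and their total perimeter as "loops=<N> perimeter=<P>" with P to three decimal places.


loops=1 perimeter=4.514

Straddling triangles (8 of 32):
  (v1,v0,v4) [+--] → (0.7516, 0, -0.69606)–(0.7516, 0.548095, -0.565)  len=0.5635
  (v1,v4,v2) [+-+] → (0.7516, 0.548095, -0.565)–(0.7516, 0.548095, -0.33001)  len=0.2350
  (v2,v4,v5) [+--] → (0.7516, 0.548095, -0.33001)–(0.7516, 0.548095, 0.565)  len=0.8950
  (v2,v5,v3) [+--] → (0.7516, 0.548095, 0.565)–(0.7516, 0, 0.69606)  len=0.5635
  (v16,v0,v1) [--+] → (0.7516, 0, -0.69606)–(0.7516, -0.548095, -0.565)  len=0.5635
  (v16,v1,v17) [-+-] → (0.7516, -0.548095, -0.565)–(0.7516, -0.548095, 0.33001)  len=0.8950
  (v17,v1,v2) [-++] → (0.7516, -0.548095, 0.33001)–(0.7516, -0.548095, 0.565)  len=0.2350
  (v17,v2,v3) [-+-] → (0.7516, -0.548095, 0.565)–(0.7516, 0, 0.69606)  len=0.5635

Chained into 1 loop(s):
  loop 1: 8 segments, perimeter = 4.5142
Total perimeter = 4.514


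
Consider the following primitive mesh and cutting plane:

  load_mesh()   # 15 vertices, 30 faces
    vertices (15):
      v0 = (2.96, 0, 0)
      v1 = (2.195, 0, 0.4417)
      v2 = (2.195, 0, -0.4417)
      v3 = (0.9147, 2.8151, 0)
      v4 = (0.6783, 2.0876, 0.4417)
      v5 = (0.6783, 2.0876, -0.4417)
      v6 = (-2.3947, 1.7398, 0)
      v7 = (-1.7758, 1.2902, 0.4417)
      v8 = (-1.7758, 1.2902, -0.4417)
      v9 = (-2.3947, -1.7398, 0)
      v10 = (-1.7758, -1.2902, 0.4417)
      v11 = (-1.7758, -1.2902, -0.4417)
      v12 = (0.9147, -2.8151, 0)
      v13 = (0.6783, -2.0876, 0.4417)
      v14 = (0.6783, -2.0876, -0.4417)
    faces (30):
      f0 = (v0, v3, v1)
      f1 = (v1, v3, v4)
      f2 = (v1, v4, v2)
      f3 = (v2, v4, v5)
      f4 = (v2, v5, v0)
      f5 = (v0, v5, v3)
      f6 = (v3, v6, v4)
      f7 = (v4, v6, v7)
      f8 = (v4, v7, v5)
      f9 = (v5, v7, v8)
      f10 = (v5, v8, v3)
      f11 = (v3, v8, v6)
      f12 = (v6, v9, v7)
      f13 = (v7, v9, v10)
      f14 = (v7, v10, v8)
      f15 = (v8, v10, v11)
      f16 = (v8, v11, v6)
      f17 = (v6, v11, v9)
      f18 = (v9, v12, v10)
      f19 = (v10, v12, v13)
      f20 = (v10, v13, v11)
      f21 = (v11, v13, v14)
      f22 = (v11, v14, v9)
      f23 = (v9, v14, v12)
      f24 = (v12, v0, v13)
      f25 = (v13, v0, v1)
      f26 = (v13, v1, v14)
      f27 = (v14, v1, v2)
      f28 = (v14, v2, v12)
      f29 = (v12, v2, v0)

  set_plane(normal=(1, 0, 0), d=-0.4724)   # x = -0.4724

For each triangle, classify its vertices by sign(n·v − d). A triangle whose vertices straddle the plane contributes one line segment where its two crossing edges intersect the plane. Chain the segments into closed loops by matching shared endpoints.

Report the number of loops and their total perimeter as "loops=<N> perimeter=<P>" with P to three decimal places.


loops=2 perimeter=4.913

Straddling triangles (12 of 30):
  (v3,v6,v4) [+-+] → (-0.4724, 2.3644, 0)–(-0.4724, 1.95736, 0.276303)  len=0.4920
  (v4,v6,v7) [+--] → (-0.4724, 1.95736, 0.276303)–(-0.4724, 1.71371, 0.4417)  len=0.2945
  (v4,v7,v5) [+-+] → (-0.4724, 1.71371, 0.4417)–(-0.4724, 1.71371, -0.0274836)  len=0.4692
  (v5,v7,v8) [+--] → (-0.4724, 1.71371, -0.0274836)–(-0.4724, 1.71371, -0.4417)  len=0.4142
  (v5,v8,v3) [+-+] → (-0.4724, 1.71371, -0.4417)–(-0.4724, 2.02893, -0.227721)  len=0.3810
  (v3,v8,v6) [+--] → (-0.4724, 2.02893, -0.227721)–(-0.4724, 2.3644, 0)  len=0.4055
  (v9,v12,v10) [-+-] → (-0.4724, -2.3644, 0)–(-0.4724, -2.02893, 0.227721)  len=0.4055
  (v10,v12,v13) [-++] → (-0.4724, -2.02893, 0.227721)–(-0.4724, -1.71371, 0.4417)  len=0.3810
  (v10,v13,v11) [-+-] → (-0.4724, -1.71371, 0.4417)–(-0.4724, -1.71371, 0.0274836)  len=0.4142
  (v11,v13,v14) [-++] → (-0.4724, -1.71371, 0.0274836)–(-0.4724, -1.71371, -0.4417)  len=0.4692
  (v11,v14,v9) [-+-] → (-0.4724, -1.71371, -0.4417)–(-0.4724, -1.95736, -0.276303)  len=0.2945
  (v9,v14,v12) [-++] → (-0.4724, -1.95736, -0.276303)–(-0.4724, -2.3644, 0)  len=0.4920

Chained into 2 loop(s):
  loop 1: 6 segments, perimeter = 2.4563
  loop 2: 6 segments, perimeter = 2.4563
Total perimeter = 4.913


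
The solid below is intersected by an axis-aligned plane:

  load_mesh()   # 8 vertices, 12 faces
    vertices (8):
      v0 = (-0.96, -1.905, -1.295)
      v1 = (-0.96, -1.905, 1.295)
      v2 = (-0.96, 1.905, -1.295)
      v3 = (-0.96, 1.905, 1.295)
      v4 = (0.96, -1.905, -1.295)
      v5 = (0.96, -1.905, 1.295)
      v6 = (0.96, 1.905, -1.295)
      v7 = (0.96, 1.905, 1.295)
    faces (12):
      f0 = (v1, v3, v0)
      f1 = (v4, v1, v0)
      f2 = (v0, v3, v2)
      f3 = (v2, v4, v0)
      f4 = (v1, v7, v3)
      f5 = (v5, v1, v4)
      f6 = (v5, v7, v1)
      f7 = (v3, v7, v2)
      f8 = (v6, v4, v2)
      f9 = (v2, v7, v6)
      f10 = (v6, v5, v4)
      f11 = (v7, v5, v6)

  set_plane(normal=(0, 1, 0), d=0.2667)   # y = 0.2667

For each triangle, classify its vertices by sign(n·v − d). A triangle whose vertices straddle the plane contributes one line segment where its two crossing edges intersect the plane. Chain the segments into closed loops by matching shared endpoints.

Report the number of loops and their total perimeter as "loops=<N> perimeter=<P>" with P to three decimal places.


loops=1 perimeter=9.020

Straddling triangles (8 of 12):
  (v1,v3,v0) [-+-] → (-0.96, 0.2667, 1.295)–(-0.96, 0.2667, 0.1813)  len=1.1137
  (v0,v3,v2) [-++] → (-0.96, 0.2667, 0.1813)–(-0.96, 0.2667, -1.295)  len=1.4763
  (v2,v4,v0) [+--] → (-0.1344, 0.2667, -1.295)–(-0.96, 0.2667, -1.295)  len=0.8256
  (v1,v7,v3) [-++] → (0.1344, 0.2667, 1.295)–(-0.96, 0.2667, 1.295)  len=1.0944
  (v5,v7,v1) [-+-] → (0.96, 0.2667, 1.295)–(0.1344, 0.2667, 1.295)  len=0.8256
  (v6,v4,v2) [+-+] → (0.96, 0.2667, -1.295)–(-0.1344, 0.2667, -1.295)  len=1.0944
  (v6,v5,v4) [+--] → (0.96, 0.2667, -0.1813)–(0.96, 0.2667, -1.295)  len=1.1137
  (v7,v5,v6) [+-+] → (0.96, 0.2667, 1.295)–(0.96, 0.2667, -0.1813)  len=1.4763

Chained into 1 loop(s):
  loop 1: 8 segments, perimeter = 9.0200
Total perimeter = 9.020


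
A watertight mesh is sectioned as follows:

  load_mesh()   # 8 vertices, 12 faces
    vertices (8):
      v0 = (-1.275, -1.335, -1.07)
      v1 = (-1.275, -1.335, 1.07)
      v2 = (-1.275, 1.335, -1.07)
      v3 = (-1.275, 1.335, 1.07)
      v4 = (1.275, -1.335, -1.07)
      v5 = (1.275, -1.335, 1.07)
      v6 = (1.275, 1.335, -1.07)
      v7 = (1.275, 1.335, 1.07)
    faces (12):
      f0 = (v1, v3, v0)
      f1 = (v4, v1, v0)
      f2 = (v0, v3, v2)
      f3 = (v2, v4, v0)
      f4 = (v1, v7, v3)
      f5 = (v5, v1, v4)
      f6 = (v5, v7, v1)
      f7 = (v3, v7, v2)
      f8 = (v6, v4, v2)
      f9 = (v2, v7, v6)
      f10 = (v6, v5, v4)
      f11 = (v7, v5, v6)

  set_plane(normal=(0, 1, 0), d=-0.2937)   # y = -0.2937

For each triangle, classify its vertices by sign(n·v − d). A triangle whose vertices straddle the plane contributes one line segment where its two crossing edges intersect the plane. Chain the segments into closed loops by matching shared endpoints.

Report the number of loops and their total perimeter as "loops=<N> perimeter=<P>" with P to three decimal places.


Straddling triangles (8 of 12):
  (v1,v3,v0) [-+-] → (-1.275, -0.2937, 1.07)–(-1.275, -0.2937, -0.2354)  len=1.3054
  (v0,v3,v2) [-++] → (-1.275, -0.2937, -0.2354)–(-1.275, -0.2937, -1.07)  len=0.8346
  (v2,v4,v0) [+--] → (0.2805, -0.2937, -1.07)–(-1.275, -0.2937, -1.07)  len=1.5555
  (v1,v7,v3) [-++] → (-0.2805, -0.2937, 1.07)–(-1.275, -0.2937, 1.07)  len=0.9945
  (v5,v7,v1) [-+-] → (1.275, -0.2937, 1.07)–(-0.2805, -0.2937, 1.07)  len=1.5555
  (v6,v4,v2) [+-+] → (1.275, -0.2937, -1.07)–(0.2805, -0.2937, -1.07)  len=0.9945
  (v6,v5,v4) [+--] → (1.275, -0.2937, 0.2354)–(1.275, -0.2937, -1.07)  len=1.3054
  (v7,v5,v6) [+-+] → (1.275, -0.2937, 1.07)–(1.275, -0.2937, 0.2354)  len=0.8346

Chained into 1 loop(s):
  loop 1: 8 segments, perimeter = 9.3800
Total perimeter = 9.380

loops=1 perimeter=9.380


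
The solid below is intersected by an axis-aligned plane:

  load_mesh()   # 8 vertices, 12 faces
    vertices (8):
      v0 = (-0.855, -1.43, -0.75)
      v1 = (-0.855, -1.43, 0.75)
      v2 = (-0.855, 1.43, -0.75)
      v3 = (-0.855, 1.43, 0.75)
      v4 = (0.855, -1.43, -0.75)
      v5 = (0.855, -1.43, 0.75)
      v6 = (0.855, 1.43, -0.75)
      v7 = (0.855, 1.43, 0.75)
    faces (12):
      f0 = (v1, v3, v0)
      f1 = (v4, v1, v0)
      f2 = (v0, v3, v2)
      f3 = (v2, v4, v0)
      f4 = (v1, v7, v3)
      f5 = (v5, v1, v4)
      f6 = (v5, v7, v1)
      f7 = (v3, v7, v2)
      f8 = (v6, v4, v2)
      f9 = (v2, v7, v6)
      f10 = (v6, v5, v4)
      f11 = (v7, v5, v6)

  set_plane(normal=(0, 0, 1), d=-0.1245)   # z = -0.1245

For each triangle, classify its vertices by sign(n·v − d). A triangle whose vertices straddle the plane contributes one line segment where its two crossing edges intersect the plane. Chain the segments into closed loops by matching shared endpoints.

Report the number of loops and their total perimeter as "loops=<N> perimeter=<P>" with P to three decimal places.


loops=1 perimeter=9.140

Straddling triangles (8 of 12):
  (v1,v3,v0) [++-] → (-0.855, -0.23738, -0.1245)–(-0.855, -1.43, -0.1245)  len=1.1926
  (v4,v1,v0) [-+-] → (0.14193, -1.43, -0.1245)–(-0.855, -1.43, -0.1245)  len=0.9969
  (v0,v3,v2) [-+-] → (-0.855, -0.23738, -0.1245)–(-0.855, 1.43, -0.1245)  len=1.6674
  (v5,v1,v4) [++-] → (0.14193, -1.43, -0.1245)–(0.855, -1.43, -0.1245)  len=0.7131
  (v3,v7,v2) [++-] → (-0.14193, 1.43, -0.1245)–(-0.855, 1.43, -0.1245)  len=0.7131
  (v2,v7,v6) [-+-] → (-0.14193, 1.43, -0.1245)–(0.855, 1.43, -0.1245)  len=0.9969
  (v6,v5,v4) [-+-] → (0.855, 0.23738, -0.1245)–(0.855, -1.43, -0.1245)  len=1.6674
  (v7,v5,v6) [++-] → (0.855, 0.23738, -0.1245)–(0.855, 1.43, -0.1245)  len=1.1926

Chained into 1 loop(s):
  loop 1: 8 segments, perimeter = 9.1400
Total perimeter = 9.140


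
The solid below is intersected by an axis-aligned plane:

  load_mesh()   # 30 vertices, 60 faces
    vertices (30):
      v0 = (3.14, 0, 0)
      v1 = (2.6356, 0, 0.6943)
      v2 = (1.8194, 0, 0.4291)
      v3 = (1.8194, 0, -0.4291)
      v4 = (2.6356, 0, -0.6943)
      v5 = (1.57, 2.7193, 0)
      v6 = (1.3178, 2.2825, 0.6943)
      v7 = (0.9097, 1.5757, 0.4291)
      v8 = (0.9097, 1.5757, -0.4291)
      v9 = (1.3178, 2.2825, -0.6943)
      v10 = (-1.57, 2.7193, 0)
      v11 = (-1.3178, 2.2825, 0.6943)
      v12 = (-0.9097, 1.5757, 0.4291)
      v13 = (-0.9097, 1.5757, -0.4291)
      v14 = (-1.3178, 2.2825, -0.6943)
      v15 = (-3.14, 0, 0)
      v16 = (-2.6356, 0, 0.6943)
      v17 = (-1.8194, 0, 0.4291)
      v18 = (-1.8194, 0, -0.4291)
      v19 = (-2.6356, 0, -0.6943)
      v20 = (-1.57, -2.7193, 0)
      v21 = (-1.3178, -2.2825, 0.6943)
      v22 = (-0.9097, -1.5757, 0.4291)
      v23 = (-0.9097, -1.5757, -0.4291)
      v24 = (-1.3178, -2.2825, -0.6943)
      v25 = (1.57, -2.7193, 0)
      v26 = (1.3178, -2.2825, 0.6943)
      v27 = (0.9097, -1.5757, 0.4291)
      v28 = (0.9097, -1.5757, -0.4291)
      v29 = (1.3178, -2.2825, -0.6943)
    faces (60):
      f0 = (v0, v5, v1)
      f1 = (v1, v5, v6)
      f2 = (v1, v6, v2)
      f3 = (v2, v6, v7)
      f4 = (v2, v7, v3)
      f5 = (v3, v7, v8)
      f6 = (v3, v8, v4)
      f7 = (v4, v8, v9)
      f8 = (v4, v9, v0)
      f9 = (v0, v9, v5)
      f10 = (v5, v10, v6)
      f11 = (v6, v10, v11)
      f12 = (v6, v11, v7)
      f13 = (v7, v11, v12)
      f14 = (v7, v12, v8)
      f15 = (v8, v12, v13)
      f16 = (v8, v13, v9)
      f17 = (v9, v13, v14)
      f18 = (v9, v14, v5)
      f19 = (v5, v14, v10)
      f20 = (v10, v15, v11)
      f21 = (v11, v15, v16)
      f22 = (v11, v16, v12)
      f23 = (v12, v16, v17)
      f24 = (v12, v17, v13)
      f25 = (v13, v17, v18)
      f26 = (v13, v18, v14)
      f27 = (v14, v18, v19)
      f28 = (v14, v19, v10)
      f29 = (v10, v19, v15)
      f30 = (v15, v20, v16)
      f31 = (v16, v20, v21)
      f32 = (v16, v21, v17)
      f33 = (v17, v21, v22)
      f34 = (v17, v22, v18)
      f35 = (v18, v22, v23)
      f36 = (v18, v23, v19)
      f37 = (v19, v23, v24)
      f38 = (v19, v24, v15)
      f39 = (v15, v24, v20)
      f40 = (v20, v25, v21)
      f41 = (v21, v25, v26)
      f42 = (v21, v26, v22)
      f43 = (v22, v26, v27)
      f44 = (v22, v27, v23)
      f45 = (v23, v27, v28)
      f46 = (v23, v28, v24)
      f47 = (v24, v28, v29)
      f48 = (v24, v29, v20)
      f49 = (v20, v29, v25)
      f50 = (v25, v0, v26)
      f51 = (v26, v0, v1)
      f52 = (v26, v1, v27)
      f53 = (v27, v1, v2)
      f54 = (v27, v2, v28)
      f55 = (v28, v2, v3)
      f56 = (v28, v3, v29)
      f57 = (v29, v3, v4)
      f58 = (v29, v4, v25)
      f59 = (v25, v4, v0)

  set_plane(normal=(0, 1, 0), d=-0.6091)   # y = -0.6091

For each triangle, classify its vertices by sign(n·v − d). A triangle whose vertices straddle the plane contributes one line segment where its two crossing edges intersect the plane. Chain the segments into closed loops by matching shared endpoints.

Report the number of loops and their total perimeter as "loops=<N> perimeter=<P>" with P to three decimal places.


Straddling triangles (20 of 60):
  (v15,v20,v16) [+-+] → (-2.78833, -0.6091, 0)–(-2.39691, -0.6091, 0.538783)  len=0.6660
  (v16,v20,v21) [+--] → (-2.39691, -0.6091, 0.538783)–(-2.28394, -0.6091, 0.6943)  len=0.1922
  (v16,v21,v17) [+-+] → (-2.28394, -0.6091, 0.6943)–(-1.68554, -0.6091, 0.49987)  len=0.6292
  (v17,v21,v22) [+--] → (-1.68554, -0.6091, 0.49987)–(-1.46775, -0.6091, 0.4291)  len=0.2290
  (v17,v22,v18) [+-+] → (-1.46775, -0.6091, 0.4291)–(-1.46775, -0.6091, -0.0973556)  len=0.5265
  (v18,v22,v23) [+--] → (-1.46775, -0.6091, -0.0973556)–(-1.46775, -0.6091, -0.4291)  len=0.3317
  (v18,v23,v19) [+-+] → (-1.46775, -0.6091, -0.4291)–(-1.96844, -0.6091, -0.591785)  len=0.5265
  (v19,v23,v24) [+--] → (-1.96844, -0.6091, -0.591785)–(-2.28394, -0.6091, -0.6943)  len=0.3317
  (v19,v24,v15) [+-+] → (-2.28394, -0.6091, -0.6943)–(-2.65373, -0.6091, -0.185278)  len=0.6292
  (v15,v24,v20) [+--] → (-2.65373, -0.6091, -0.185278)–(-2.78833, -0.6091, 0)  len=0.2290
  (v25,v0,v26) [-+-] → (2.78833, -0.6091, 0)–(2.65373, -0.6091, 0.185278)  len=0.2290
  (v26,v0,v1) [-++] → (2.65373, -0.6091, 0.185278)–(2.28394, -0.6091, 0.6943)  len=0.6292
  (v26,v1,v27) [-+-] → (2.28394, -0.6091, 0.6943)–(1.96844, -0.6091, 0.591785)  len=0.3317
  (v27,v1,v2) [-++] → (1.96844, -0.6091, 0.591785)–(1.46775, -0.6091, 0.4291)  len=0.5265
  (v27,v2,v28) [-+-] → (1.46775, -0.6091, 0.4291)–(1.46775, -0.6091, 0.0973556)  len=0.3317
  (v28,v2,v3) [-++] → (1.46775, -0.6091, 0.0973556)–(1.46775, -0.6091, -0.4291)  len=0.5265
  (v28,v3,v29) [-+-] → (1.46775, -0.6091, -0.4291)–(1.68554, -0.6091, -0.49987)  len=0.2290
  (v29,v3,v4) [-++] → (1.68554, -0.6091, -0.49987)–(2.28394, -0.6091, -0.6943)  len=0.6292
  (v29,v4,v25) [-+-] → (2.28394, -0.6091, -0.6943)–(2.39691, -0.6091, -0.538783)  len=0.1922
  (v25,v4,v0) [-++] → (2.39691, -0.6091, -0.538783)–(2.78833, -0.6091, 0)  len=0.6660

Chained into 2 loop(s):
  loop 1: 10 segments, perimeter = 4.2909
  loop 2: 10 segments, perimeter = 4.2909
Total perimeter = 8.582

loops=2 perimeter=8.582


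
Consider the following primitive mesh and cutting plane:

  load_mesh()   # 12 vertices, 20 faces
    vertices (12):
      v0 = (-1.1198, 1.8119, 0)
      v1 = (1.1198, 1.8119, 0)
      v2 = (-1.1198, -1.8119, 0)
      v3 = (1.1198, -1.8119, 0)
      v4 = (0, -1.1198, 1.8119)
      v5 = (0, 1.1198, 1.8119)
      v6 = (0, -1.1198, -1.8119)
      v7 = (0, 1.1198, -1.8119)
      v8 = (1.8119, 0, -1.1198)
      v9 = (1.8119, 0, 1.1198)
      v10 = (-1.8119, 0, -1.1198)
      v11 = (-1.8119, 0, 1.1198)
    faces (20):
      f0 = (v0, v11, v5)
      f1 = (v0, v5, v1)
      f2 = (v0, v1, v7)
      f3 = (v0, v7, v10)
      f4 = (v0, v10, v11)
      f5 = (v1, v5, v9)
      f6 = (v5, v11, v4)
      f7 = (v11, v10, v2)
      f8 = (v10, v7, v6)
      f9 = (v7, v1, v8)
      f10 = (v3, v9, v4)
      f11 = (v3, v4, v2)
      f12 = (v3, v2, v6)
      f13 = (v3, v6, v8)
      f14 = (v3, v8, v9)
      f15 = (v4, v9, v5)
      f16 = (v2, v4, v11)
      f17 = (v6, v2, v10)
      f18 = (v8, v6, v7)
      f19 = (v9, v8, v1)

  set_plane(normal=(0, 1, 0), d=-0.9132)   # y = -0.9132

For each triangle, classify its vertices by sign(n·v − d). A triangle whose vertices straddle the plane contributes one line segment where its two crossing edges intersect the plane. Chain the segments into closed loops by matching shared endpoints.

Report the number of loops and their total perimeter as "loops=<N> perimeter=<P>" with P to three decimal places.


loops=1 perimeter=10.038

Straddling triangles (10 of 20):
  (v5,v11,v4) [++-] → (-0.334291, -0.9132, 1.68421)–(0, -0.9132, 1.8119)  len=0.3578
  (v11,v10,v2) [++-] → (-1.46308, -0.9132, -0.555419)–(-1.46308, -0.9132, 0.555419)  len=1.1108
  (v10,v7,v6) [++-] → (0, -0.9132, -1.8119)–(-0.334291, -0.9132, -1.68421)  len=0.3578
  (v3,v9,v4) [-+-] → (1.46308, -0.9132, 0.555419)–(0.334291, -0.9132, 1.68421)  len=1.5964
  (v3,v6,v8) [--+] → (0.334291, -0.9132, -1.68421)–(1.46308, -0.9132, -0.555419)  len=1.5964
  (v3,v8,v9) [-++] → (1.46308, -0.9132, -0.555419)–(1.46308, -0.9132, 0.555419)  len=1.1108
  (v4,v9,v5) [-++] → (0.334291, -0.9132, 1.68421)–(0, -0.9132, 1.8119)  len=0.3578
  (v2,v4,v11) [--+] → (-0.334291, -0.9132, 1.68421)–(-1.46308, -0.9132, 0.555419)  len=1.5964
  (v6,v2,v10) [--+] → (-1.46308, -0.9132, -0.555419)–(-0.334291, -0.9132, -1.68421)  len=1.5964
  (v8,v6,v7) [+-+] → (0.334291, -0.9132, -1.68421)–(0, -0.9132, -1.8119)  len=0.3578

Chained into 1 loop(s):
  loop 1: 10 segments, perimeter = 10.0385
Total perimeter = 10.038
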